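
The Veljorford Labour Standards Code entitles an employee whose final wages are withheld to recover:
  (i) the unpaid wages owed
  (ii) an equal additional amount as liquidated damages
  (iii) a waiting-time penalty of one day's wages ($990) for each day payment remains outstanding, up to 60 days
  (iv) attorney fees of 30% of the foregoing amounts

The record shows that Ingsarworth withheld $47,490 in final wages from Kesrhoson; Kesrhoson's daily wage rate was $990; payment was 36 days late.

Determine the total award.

Liquidated damages (equal amount): $47,490
Penalty days: min(36, 60) = 36
Waiting-time penalty: 36 × $990 = $35,640
Subtotal: $47,490 + $47,490 + $35,640 = $130,620
Attorney fees: 30% of $130,620 = $39,186
Total award: $130,620 + $39,186 = $169,806

$169,806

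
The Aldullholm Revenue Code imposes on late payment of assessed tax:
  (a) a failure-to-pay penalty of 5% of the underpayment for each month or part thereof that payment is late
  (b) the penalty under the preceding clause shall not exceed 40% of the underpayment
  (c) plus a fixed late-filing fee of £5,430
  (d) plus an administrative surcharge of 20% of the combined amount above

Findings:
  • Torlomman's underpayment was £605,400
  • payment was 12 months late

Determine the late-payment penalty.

Accrued rate: 5% × 12 = 60%, capped at 40% → 40%
Failure-to-pay penalty: 40% of £605,400 = £242,160
Penalty before surcharge: £242,160 + £5,430 = £247,590
Administrative surcharge: 20% of £247,590 = £49,518
Total penalty: £247,590 + £49,518 = £297,108

£297,108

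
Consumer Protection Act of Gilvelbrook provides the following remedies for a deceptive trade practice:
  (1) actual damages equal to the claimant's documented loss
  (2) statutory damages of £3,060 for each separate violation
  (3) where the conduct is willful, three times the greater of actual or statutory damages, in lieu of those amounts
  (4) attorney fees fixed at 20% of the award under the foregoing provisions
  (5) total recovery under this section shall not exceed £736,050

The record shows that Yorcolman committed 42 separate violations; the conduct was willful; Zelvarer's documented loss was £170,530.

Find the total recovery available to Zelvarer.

Statutory damages: 42 × £3,060 = £128,520
Greater of actual damages (£170,530) or statutory damages (£128,520): £170,530
Trebled: 3 × £170,530 = £511,590
Attorney fees: 20% of £511,590 = £102,318
Total before cap: £511,590 + £102,318 = £613,908
Cap at £736,050: £613,908 is within the cap, no reduction.

£613,908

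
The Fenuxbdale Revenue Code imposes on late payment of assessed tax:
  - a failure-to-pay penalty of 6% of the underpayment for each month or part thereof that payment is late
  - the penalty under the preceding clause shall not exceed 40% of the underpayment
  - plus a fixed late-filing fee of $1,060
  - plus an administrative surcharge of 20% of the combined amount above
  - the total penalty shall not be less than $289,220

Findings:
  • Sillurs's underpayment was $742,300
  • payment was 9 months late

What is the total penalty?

$357,576

Accrued rate: 6% × 9 = 54%, capped at 40% → 40%
Failure-to-pay penalty: 40% of $742,300 = $296,920
Penalty before surcharge: $296,920 + $1,060 = $297,980
Administrative surcharge: 20% of $297,980 = $59,596
Total penalty: $297,980 + $59,596 = $357,576
Minimum $289,220: $357,576 meets the minimum, no increase.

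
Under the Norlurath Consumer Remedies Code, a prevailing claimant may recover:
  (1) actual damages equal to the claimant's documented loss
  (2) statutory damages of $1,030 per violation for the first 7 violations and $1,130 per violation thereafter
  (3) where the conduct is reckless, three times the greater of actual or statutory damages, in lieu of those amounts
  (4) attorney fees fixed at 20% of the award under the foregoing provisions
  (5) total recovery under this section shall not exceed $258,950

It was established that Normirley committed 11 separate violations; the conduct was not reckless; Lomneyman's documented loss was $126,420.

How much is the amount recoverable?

First 7 violations: 7 × $1,030 = $7,210
Remaining violations: (11 − 7) × $1,130 = $4,520
Statutory damages: $7,210 + $4,520 = $11,730
Conduct not reckless: the in-lieu enhancement does not apply.
Actual plus statutory damages: $126,420 + $11,730 = $138,150
Attorney fees: 20% of $138,150 = $27,630
Total before cap: $138,150 + $27,630 = $165,780
Cap at $258,950: $165,780 is within the cap, no reduction.

$165,780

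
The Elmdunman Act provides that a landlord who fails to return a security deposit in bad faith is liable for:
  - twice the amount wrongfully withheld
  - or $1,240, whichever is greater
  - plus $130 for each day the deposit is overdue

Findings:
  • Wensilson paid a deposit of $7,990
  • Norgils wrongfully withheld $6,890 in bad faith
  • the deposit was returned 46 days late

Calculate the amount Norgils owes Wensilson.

$19,760

Doubled: 2 × $6,890 = $13,780
Minimum $1,240: $13,780 meets the minimum, no increase.
Late-return penalty: 46 × $130 = $5,980
Damages plus late penalty: $13,780 + $5,980 = $19,760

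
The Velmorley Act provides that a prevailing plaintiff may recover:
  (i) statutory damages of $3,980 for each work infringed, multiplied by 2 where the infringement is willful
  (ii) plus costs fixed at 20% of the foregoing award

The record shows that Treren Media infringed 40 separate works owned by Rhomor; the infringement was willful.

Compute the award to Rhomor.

$382,080

Statutory damages: 40 × $3,980 = $159,200
Doubled: 2 × $159,200 = $318,400
Costs: 20% of $318,400 = $63,680
Award plus costs: $318,400 + $63,680 = $382,080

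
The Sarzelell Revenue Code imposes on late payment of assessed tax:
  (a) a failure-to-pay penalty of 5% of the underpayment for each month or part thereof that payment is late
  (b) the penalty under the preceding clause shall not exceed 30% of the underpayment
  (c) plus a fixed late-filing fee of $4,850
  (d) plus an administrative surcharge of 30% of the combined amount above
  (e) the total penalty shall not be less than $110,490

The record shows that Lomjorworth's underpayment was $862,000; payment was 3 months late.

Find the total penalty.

$174,395

Accrued rate: 5% × 3 = 15%, capped at 30% → 15%
Failure-to-pay penalty: 15% of $862,000 = $129,300
Penalty before surcharge: $129,300 + $4,850 = $134,150
Administrative surcharge: 30% of $134,150 = $40,245
Total penalty: $134,150 + $40,245 = $174,395
Minimum $110,490: $174,395 meets the minimum, no increase.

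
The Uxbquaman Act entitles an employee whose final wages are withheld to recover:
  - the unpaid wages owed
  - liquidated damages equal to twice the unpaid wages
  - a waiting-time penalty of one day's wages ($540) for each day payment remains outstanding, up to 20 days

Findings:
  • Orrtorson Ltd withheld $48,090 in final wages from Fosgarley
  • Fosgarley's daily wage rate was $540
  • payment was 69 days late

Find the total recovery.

Doubled: 2 × $48,090 = $96,180
Penalty days: min(69, 20) = 20
Waiting-time penalty: 20 × $540 = $10,800
Total award: $48,090 + $96,180 + $10,800 = $155,070

$155,070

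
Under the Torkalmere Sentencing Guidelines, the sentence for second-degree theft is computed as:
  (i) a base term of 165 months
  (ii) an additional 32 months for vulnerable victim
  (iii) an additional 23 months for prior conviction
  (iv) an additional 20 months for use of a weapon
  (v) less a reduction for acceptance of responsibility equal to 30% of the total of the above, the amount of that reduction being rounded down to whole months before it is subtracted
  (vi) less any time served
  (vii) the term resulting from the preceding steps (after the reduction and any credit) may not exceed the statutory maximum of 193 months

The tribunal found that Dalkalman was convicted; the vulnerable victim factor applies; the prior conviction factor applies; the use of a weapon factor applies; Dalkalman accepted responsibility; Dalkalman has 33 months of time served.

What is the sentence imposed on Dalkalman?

135 months

Vulnerable victim enhancement: +32 months
Prior conviction enhancement: +23 months
Use of a weapon enhancement: +20 months
Adjusted term: 165 months + 32 months + 23 months + 20 months = 240 months
Acceptance of responsibility reduction: 30% of 240 months = 72 months (rounded down)
After reduction: 240 − 72 = 168 months
Less time served: 168 months − 33 months = 135 months
Cap at 193 months: 135 months is within the cap, no reduction.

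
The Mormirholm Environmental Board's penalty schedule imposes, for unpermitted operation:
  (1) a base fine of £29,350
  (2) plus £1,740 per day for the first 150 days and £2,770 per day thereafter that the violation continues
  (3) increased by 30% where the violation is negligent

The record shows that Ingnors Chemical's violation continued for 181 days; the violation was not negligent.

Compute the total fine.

First 150 days: 150 × £1,740 = £261,000
Remaining days: (181 − 150) × £2,770 = £85,870
Per-day component: £261,000 + £85,870 = £346,870
Base plus per-day: £29,350 + £346,870 = £376,220
The violation was not negligent: no 30% increase.

£376,220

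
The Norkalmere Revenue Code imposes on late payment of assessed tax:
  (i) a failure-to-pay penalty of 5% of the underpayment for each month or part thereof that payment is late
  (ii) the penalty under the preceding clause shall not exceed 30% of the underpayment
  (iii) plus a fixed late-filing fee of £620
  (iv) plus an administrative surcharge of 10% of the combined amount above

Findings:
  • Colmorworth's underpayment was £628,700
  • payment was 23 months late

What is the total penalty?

Accrued rate: 5% × 23 = 115%, capped at 30% → 30%
Failure-to-pay penalty: 30% of £628,700 = £188,610
Penalty before surcharge: £188,610 + £620 = £189,230
Administrative surcharge: 10% of £189,230 = £18,923
Total penalty: £189,230 + £18,923 = £208,153

£208,153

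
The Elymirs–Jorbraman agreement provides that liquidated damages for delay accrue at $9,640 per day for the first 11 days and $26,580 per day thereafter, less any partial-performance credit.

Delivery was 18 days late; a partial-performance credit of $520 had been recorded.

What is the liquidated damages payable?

$291,580

First 11 days: 11 × $9,640 = $106,040
Remaining days: (18 − 11) × $26,580 = $186,060
Accrued per-day damages: $106,040 + $186,060 = $292,100
Less partial-performance credit: $292,100 − $520 = $291,580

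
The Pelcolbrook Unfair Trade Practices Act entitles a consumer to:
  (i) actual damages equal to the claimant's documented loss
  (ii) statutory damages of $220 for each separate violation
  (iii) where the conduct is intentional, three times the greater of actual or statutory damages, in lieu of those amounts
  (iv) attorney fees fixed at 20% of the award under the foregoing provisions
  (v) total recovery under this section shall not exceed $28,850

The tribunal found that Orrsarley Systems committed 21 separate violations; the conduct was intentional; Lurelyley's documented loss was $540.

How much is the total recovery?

$16,632

Statutory damages: 21 × $220 = $4,620
Greater of actual damages ($540) or statutory damages ($4,620): $4,620
Trebled: 3 × $4,620 = $13,860
Attorney fees: 20% of $13,860 = $2,772
Total before cap: $13,860 + $2,772 = $16,632
Cap at $28,850: $16,632 is within the cap, no reduction.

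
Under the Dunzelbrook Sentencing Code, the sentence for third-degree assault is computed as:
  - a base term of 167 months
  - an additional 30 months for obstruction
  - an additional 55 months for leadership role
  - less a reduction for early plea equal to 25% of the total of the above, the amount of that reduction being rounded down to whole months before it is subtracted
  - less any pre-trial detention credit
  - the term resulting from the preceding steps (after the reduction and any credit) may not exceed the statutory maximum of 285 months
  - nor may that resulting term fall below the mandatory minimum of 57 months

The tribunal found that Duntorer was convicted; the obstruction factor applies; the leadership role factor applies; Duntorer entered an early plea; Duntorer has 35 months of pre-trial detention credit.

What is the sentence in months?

154 months

Obstruction enhancement: +30 months
Leadership role enhancement: +55 months
Adjusted term: 167 months + 30 months + 55 months = 252 months
Early plea reduction: 25% of 252 months = 63 months (rounded down)
After reduction: 252 − 63 = 189 months
Less pre-trial detention credit: 189 months − 35 months = 154 months
Cap at 285 months: 154 months is within the cap, no reduction.
Minimum 57 months: 154 months meets the minimum, no increase.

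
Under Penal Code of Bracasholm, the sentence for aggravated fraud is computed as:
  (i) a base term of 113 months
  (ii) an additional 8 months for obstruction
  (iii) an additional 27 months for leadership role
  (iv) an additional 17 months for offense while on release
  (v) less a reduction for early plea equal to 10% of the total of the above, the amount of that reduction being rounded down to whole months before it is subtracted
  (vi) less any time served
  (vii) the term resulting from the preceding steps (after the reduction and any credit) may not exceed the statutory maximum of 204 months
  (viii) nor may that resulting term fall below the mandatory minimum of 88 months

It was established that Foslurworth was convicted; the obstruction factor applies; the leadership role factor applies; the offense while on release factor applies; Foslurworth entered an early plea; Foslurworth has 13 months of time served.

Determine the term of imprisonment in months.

Obstruction enhancement: +8 months
Leadership role enhancement: +27 months
Offense while on release enhancement: +17 months
Adjusted term: 113 months + 8 months + 27 months + 17 months = 165 months
Early plea reduction: 10% of 165 months = 16 months (rounded down)
After reduction: 165 − 16 = 149 months
Less time served: 149 months − 13 months = 136 months
Cap at 204 months: 136 months is within the cap, no reduction.
Minimum 88 months: 136 months meets the minimum, no increase.

136 months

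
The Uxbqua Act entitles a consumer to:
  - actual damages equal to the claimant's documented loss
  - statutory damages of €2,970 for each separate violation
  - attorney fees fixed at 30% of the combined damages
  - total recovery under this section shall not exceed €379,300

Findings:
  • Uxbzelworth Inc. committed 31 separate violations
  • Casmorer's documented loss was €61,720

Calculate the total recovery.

Statutory damages: 31 × €2,970 = €92,070
Combined damages: €61,720 + €92,070 = €153,790
Attorney fees: 30% of €153,790 = €46,137
Total before cap: €153,790 + €46,137 = €199,927
Cap at €379,300: €199,927 is within the cap, no reduction.

€199,927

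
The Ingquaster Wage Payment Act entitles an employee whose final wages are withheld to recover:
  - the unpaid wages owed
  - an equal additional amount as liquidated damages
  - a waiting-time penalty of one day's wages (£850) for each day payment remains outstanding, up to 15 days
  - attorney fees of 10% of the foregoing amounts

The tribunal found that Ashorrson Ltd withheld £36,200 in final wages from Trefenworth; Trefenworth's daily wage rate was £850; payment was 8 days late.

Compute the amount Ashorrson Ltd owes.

£87,120

Liquidated damages (equal amount): £36,200
Penalty days: min(8, 15) = 8
Waiting-time penalty: 8 × £850 = £6,800
Subtotal: £36,200 + £36,200 + £6,800 = £79,200
Attorney fees: 10% of £79,200 = £7,920
Total award: £79,200 + £7,920 = £87,120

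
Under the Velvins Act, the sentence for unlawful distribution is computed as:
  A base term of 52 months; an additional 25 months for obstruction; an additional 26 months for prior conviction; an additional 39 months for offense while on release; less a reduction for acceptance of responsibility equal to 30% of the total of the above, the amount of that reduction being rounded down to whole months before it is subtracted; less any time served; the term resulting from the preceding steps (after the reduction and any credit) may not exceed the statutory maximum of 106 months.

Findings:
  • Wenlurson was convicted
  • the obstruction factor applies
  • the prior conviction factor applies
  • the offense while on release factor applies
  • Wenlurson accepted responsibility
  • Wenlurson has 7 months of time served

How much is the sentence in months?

93 months

Obstruction enhancement: +25 months
Prior conviction enhancement: +26 months
Offense while on release enhancement: +39 months
Adjusted term: 52 months + 25 months + 26 months + 39 months = 142 months
Acceptance of responsibility reduction: 30% of 142 months = 42 months (rounded down)
After reduction: 142 − 42 = 100 months
Less time served: 100 months − 7 months = 93 months
Cap at 106 months: 93 months is within the cap, no reduction.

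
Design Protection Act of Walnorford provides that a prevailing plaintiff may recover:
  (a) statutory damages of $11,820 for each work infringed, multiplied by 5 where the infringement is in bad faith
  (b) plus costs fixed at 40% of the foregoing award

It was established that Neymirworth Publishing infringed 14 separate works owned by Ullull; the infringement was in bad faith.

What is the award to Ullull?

Statutory damages: 14 × $11,820 = $165,480
Multiplied by 5: 5 × $165,480 = $827,400
Costs: 40% of $827,400 = $330,960
Award plus costs: $827,400 + $330,960 = $1,158,360

Award: $1,158,360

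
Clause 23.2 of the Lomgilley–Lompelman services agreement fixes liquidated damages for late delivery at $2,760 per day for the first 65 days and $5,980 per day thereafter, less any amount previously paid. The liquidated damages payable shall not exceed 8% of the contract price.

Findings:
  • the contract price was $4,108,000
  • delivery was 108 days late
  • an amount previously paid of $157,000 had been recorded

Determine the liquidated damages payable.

First 65 days: 65 × $2,760 = $179,400
Remaining days: (108 − 65) × $5,980 = $257,140
Accrued per-day damages: $179,400 + $257,140 = $436,540
Less amount previously paid: $436,540 − $157,000 = $279,540
Cap: 8% of $4,108,000 = $328,640
Cap at $328,640: $279,540 is within the cap, no reduction.

Liquidated damages: $279,540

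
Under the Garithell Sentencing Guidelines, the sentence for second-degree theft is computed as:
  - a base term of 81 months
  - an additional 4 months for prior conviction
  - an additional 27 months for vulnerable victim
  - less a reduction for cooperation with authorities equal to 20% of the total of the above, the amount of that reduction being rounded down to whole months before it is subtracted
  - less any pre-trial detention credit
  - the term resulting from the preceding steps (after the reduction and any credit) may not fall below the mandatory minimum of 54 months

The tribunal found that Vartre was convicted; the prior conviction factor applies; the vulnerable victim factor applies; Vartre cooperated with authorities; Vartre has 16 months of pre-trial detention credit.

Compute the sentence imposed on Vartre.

Prior conviction enhancement: +4 months
Vulnerable victim enhancement: +27 months
Adjusted term: 81 months + 4 months + 27 months = 112 months
Cooperation with authorities reduction: 20% of 112 months = 22 months (rounded down)
After reduction: 112 − 22 = 90 months
Less pre-trial detention credit: 90 months − 16 months = 74 months
Minimum 54 months: 74 months meets the minimum, no increase.

74 months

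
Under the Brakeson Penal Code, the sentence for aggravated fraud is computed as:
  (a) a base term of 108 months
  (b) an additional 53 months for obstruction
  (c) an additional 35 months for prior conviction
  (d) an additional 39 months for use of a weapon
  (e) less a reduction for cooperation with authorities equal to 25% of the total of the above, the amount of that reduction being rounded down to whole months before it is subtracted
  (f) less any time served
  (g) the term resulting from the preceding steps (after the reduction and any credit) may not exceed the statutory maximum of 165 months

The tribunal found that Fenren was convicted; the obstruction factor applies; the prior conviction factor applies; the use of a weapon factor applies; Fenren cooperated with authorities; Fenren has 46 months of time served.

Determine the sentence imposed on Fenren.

Obstruction enhancement: +53 months
Prior conviction enhancement: +35 months
Use of a weapon enhancement: +39 months
Adjusted term: 108 months + 53 months + 35 months + 39 months = 235 months
Cooperation with authorities reduction: 25% of 235 months = 58 months (rounded down)
After reduction: 235 − 58 = 177 months
Less time served: 177 months − 46 months = 131 months
Cap at 165 months: 131 months is within the cap, no reduction.

131 months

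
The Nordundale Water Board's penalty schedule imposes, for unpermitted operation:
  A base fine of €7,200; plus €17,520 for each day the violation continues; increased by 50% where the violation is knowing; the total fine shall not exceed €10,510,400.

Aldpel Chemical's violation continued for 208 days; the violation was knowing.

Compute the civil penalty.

Per-day component: 208 × €17,520 = €3,644,160
Base plus per-day: €7,200 + €3,644,160 = €3,651,360
Enhancement: 50% of €3,651,360 = €1,825,680
Enhanced fine: €3,651,360 + €1,825,680 = €5,477,040
Cap at €10,510,400: €5,477,040 is within the cap, no reduction.

€5,477,040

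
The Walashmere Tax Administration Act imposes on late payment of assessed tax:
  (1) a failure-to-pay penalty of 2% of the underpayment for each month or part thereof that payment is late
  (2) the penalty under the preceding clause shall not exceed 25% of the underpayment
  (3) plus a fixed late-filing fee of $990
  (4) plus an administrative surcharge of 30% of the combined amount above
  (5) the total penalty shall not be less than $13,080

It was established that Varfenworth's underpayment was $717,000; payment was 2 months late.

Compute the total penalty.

Accrued rate: 2% × 2 = 4%, capped at 25% → 4%
Failure-to-pay penalty: 4% of $717,000 = $28,680
Penalty before surcharge: $28,680 + $990 = $29,670
Administrative surcharge: 30% of $29,670 = $8,901
Total penalty: $29,670 + $8,901 = $38,571
Minimum $13,080: $38,571 meets the minimum, no increase.

$38,571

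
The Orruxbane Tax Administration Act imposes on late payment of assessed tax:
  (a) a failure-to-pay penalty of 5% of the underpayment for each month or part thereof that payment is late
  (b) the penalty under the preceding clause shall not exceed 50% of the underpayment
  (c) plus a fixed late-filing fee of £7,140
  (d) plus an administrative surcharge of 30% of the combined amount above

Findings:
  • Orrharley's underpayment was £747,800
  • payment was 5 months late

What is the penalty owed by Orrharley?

Accrued rate: 5% × 5 = 25%, capped at 50% → 25%
Failure-to-pay penalty: 25% of £747,800 = £186,950
Penalty before surcharge: £186,950 + £7,140 = £194,090
Administrative surcharge: 30% of £194,090 = £58,227
Total penalty: £194,090 + £58,227 = £252,317

£252,317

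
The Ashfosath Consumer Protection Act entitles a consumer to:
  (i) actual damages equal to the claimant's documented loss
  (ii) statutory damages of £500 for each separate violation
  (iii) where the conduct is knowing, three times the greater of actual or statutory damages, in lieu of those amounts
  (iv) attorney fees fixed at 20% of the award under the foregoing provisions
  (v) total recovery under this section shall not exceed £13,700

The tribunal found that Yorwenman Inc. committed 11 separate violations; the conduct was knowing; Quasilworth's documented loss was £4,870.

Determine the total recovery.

Statutory damages: 11 × £500 = £5,500
Greater of actual damages (£4,870) or statutory damages (£5,500): £5,500
Trebled: 3 × £5,500 = £16,500
Attorney fees: 20% of £16,500 = £3,300
Total before cap: £16,500 + £3,300 = £19,800
Cap at £13,700: £19,800 exceeds the cap → £13,700

£13,700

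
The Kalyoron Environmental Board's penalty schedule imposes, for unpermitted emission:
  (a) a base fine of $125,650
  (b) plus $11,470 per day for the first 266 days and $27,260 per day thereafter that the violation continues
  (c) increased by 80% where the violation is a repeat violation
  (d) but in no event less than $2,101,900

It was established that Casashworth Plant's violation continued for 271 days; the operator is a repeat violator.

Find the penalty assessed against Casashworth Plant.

$5,963,346

First 266 days: 266 × $11,470 = $3,051,020
Remaining days: (271 − 266) × $27,260 = $136,300
Per-day component: $3,051,020 + $136,300 = $3,187,320
Base plus per-day: $125,650 + $3,187,320 = $3,312,970
Enhancement: 80% of $3,312,970 = $2,650,376
Enhanced fine: $3,312,970 + $2,650,376 = $5,963,346
Minimum $2,101,900: $5,963,346 meets the minimum, no increase.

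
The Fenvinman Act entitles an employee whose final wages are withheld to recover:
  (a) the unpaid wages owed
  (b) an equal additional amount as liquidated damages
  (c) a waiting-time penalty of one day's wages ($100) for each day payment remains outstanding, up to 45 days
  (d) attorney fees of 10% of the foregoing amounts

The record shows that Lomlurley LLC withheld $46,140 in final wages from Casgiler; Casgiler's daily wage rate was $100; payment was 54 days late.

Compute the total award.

Liquidated damages (equal amount): $46,140
Penalty days: min(54, 45) = 45
Waiting-time penalty: 45 × $100 = $4,500
Subtotal: $46,140 + $46,140 + $4,500 = $96,780
Attorney fees: 10% of $96,780 = $9,678
Total award: $96,780 + $9,678 = $106,458

$106,458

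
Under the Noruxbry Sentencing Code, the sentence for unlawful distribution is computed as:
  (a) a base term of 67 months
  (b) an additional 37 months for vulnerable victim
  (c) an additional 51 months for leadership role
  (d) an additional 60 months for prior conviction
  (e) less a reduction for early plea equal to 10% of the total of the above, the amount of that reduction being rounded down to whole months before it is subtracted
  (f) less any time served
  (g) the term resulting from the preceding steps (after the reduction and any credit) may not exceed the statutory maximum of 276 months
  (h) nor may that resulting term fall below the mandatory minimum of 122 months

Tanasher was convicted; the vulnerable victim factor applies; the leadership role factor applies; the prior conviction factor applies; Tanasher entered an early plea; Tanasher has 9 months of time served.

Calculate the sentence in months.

Vulnerable victim enhancement: +37 months
Leadership role enhancement: +51 months
Prior conviction enhancement: +60 months
Adjusted term: 67 months + 37 months + 51 months + 60 months = 215 months
Early plea reduction: 10% of 215 months = 21 months (rounded down)
After reduction: 215 − 21 = 194 months
Less time served: 194 months − 9 months = 185 months
Cap at 276 months: 185 months is within the cap, no reduction.
Minimum 122 months: 185 months meets the minimum, no increase.

185 months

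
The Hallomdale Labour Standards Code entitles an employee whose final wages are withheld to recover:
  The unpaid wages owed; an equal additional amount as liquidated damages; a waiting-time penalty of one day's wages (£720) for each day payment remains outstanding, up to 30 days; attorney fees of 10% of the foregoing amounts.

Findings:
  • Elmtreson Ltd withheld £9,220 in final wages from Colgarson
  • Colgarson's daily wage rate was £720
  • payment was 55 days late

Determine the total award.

Total award: £44,044

Liquidated damages (equal amount): £9,220
Penalty days: min(55, 30) = 30
Waiting-time penalty: 30 × £720 = £21,600
Subtotal: £9,220 + £9,220 + £21,600 = £40,040
Attorney fees: 10% of £40,040 = £4,004
Total award: £40,040 + £4,004 = £44,044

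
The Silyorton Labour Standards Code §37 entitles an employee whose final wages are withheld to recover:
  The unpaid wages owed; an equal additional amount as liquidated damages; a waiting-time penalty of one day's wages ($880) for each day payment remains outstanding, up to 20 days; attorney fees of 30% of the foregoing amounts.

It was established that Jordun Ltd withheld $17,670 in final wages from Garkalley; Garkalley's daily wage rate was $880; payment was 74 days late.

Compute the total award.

Liquidated damages (equal amount): $17,670
Penalty days: min(74, 20) = 20
Waiting-time penalty: 20 × $880 = $17,600
Subtotal: $17,670 + $17,670 + $17,600 = $52,940
Attorney fees: 30% of $52,940 = $15,882
Total award: $52,940 + $15,882 = $68,822

$68,822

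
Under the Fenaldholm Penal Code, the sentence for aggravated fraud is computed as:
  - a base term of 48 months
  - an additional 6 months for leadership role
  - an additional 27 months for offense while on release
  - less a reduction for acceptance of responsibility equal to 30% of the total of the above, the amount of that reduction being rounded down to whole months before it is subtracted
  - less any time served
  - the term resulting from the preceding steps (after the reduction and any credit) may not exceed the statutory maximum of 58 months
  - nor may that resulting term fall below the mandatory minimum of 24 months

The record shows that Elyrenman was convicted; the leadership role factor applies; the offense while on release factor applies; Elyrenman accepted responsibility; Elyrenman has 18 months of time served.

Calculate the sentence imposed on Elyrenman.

Leadership role enhancement: +6 months
Offense while on release enhancement: +27 months
Adjusted term: 48 months + 6 months + 27 months = 81 months
Acceptance of responsibility reduction: 30% of 81 months = 24 months (rounded down)
After reduction: 81 − 24 = 57 months
Less time served: 57 months − 18 months = 39 months
Cap at 58 months: 39 months is within the cap, no reduction.
Minimum 24 months: 39 months meets the minimum, no increase.

39 months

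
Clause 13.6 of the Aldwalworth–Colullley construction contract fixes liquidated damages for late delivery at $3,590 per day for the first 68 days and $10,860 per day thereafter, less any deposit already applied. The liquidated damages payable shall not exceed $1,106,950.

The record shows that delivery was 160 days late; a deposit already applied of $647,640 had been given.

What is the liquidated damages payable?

Liquidated damages: $595,600

First 68 days: 68 × $3,590 = $244,120
Remaining days: (160 − 68) × $10,860 = $999,120
Accrued per-day damages: $244,120 + $999,120 = $1,243,240
Less deposit already applied: $1,243,240 − $647,640 = $595,600
Cap at $1,106,950: $595,600 is within the cap, no reduction.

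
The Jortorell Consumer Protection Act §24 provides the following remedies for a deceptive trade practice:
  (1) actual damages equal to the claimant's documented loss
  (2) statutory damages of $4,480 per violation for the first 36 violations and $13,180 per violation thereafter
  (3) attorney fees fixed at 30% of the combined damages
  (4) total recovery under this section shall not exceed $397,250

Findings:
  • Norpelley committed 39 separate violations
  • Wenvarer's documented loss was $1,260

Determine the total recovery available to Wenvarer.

$262,704

First 36 violations: 36 × $4,480 = $161,280
Remaining violations: (39 − 36) × $13,180 = $39,540
Statutory damages: $161,280 + $39,540 = $200,820
Combined damages: $1,260 + $200,820 = $202,080
Attorney fees: 30% of $202,080 = $60,624
Total before cap: $202,080 + $60,624 = $262,704
Cap at $397,250: $262,704 is within the cap, no reduction.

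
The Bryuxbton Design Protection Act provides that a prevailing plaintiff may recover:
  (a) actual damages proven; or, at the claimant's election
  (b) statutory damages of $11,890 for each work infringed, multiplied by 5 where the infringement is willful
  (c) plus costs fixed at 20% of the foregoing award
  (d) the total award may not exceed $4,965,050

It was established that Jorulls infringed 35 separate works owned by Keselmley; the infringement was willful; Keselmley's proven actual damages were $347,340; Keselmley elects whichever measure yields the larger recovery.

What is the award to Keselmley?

Award: $2,496,900

Statutory damages: 35 × $11,890 = $416,150
Multiplied by 5: 5 × $416,150 = $2,080,750
Greater of actual damages ($347,340) or enhanced statutory damages ($2,080,750): $2,080,750
Costs: 20% of $2,080,750 = $416,150
Award plus costs: $2,080,750 + $416,150 = $2,496,900
Cap at $4,965,050: $2,496,900 is within the cap, no reduction.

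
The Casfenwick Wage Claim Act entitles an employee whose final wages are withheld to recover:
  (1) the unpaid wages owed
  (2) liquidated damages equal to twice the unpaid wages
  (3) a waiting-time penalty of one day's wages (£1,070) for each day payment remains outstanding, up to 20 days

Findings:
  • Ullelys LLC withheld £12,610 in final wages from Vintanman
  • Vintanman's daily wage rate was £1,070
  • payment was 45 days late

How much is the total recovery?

Doubled: 2 × £12,610 = £25,220
Penalty days: min(45, 20) = 20
Waiting-time penalty: 20 × £1,070 = £21,400
Total award: £12,610 + £25,220 + £21,400 = £59,230

£59,230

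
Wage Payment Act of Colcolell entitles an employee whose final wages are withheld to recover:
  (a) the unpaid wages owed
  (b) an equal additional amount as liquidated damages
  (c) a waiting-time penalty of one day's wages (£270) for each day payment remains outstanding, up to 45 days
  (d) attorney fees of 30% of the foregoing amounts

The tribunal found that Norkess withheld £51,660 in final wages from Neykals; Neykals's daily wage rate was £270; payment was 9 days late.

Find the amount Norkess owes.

£137,475

Liquidated damages (equal amount): £51,660
Penalty days: min(9, 45) = 9
Waiting-time penalty: 9 × £270 = £2,430
Subtotal: £51,660 + £51,660 + £2,430 = £105,750
Attorney fees: 30% of £105,750 = £31,725
Total award: £105,750 + £31,725 = £137,475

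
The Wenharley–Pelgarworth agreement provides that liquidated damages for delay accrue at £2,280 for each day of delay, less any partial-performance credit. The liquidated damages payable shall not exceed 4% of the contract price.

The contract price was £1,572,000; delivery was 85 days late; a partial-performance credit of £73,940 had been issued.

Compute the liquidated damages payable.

£62,880

Per-day damages: 85 × £2,280 = £193,800
Less partial-performance credit: £193,800 − £73,940 = £119,860
Cap: 4% of £1,572,000 = £62,880
Cap at £62,880: £119,860 exceeds the cap → £62,880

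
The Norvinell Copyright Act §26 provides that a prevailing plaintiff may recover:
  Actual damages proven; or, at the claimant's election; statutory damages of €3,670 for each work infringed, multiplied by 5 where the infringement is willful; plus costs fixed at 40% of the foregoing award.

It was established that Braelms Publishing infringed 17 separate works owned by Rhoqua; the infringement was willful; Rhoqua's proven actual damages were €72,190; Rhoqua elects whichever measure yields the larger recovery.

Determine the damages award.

Award: €436,730

Statutory damages: 17 × €3,670 = €62,390
Multiplied by 5: 5 × €62,390 = €311,950
Greater of actual damages (€72,190) or enhanced statutory damages (€311,950): €311,950
Costs: 40% of €311,950 = €124,780
Award plus costs: €311,950 + €124,780 = €436,730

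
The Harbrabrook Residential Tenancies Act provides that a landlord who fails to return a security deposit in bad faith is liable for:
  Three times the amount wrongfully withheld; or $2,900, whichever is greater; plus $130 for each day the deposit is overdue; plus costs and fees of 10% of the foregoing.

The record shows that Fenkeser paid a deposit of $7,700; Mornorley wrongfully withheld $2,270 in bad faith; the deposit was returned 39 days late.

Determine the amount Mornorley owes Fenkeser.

Trebled: 3 × $2,270 = $6,810
Minimum $2,900: $6,810 meets the minimum, no increase.
Late-return penalty: 39 × $130 = $5,070
Damages plus late penalty: $6,810 + $5,070 = $11,880
Costs and fees: 10% of $11,880 = $1,188
Total recovery: $11,880 + $1,188 = $13,068

$13,068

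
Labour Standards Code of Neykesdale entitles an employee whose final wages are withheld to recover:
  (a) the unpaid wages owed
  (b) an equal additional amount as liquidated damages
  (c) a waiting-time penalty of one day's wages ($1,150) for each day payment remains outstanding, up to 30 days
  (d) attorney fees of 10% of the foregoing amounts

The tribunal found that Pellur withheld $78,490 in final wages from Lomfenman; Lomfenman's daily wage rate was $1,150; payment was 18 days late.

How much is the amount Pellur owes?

Liquidated damages (equal amount): $78,490
Penalty days: min(18, 30) = 18
Waiting-time penalty: 18 × $1,150 = $20,700
Subtotal: $78,490 + $78,490 + $20,700 = $177,680
Attorney fees: 10% of $177,680 = $17,768
Total award: $177,680 + $17,768 = $195,448

$195,448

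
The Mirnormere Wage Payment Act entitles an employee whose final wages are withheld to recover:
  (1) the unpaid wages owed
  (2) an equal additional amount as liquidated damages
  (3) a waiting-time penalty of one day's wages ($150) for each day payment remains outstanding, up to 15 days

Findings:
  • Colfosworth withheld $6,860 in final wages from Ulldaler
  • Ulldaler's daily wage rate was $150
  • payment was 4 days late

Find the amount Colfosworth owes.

$14,320

Liquidated damages (equal amount): $6,860
Penalty days: min(4, 15) = 4
Waiting-time penalty: 4 × $150 = $600
Total award: $6,860 + $6,860 + $600 = $14,320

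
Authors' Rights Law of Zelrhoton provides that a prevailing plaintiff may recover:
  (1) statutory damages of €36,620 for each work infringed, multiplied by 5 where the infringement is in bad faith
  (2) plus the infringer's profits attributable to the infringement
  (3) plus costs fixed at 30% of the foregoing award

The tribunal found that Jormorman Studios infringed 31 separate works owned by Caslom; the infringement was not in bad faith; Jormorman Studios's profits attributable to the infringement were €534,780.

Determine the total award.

Statutory damages: 31 × €36,620 = €1,135,220
Infringement not in bad faith: no ×5 enhancement.
Combined award: €1,135,220 + €534,780 = €1,670,000
Costs: 30% of €1,670,000 = €501,000
Award plus costs: €1,670,000 + €501,000 = €2,171,000

€2,171,000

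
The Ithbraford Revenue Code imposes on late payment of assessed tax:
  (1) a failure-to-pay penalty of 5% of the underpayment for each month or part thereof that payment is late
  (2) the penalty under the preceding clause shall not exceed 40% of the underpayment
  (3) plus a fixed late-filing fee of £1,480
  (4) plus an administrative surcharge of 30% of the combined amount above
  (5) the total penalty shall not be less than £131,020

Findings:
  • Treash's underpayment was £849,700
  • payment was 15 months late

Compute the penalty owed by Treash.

Accrued rate: 5% × 15 = 75%, capped at 40% → 40%
Failure-to-pay penalty: 40% of £849,700 = £339,880
Penalty before surcharge: £339,880 + £1,480 = £341,360
Administrative surcharge: 30% of £341,360 = £102,408
Total penalty: £341,360 + £102,408 = £443,768
Minimum £131,020: £443,768 meets the minimum, no increase.

£443,768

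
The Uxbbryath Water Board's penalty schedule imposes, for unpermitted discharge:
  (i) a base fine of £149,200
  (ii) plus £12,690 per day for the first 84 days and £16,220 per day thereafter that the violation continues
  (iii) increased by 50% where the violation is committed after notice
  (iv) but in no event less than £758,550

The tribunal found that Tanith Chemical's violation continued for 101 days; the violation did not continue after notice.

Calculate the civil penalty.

First 84 days: 84 × £12,690 = £1,065,960
Remaining days: (101 − 84) × £16,220 = £275,740
Per-day component: £1,065,960 + £275,740 = £1,341,700
Base plus per-day: £149,200 + £1,341,700 = £1,490,900
The violation did not continue after notice: no 50% increase.
Minimum £758,550: £1,490,900 meets the minimum, no increase.

Civil penalty: £1,490,900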